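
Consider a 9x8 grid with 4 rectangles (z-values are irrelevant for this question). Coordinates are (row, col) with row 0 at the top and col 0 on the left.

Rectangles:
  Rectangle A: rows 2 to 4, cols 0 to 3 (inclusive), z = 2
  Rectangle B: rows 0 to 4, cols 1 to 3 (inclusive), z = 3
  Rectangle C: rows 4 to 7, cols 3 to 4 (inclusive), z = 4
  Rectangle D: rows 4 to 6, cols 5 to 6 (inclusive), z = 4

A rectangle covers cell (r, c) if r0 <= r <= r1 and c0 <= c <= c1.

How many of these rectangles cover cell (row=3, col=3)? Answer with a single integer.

Answer: 2

Derivation:
Check cell (3,3):
  A: rows 2-4 cols 0-3 -> covers
  B: rows 0-4 cols 1-3 -> covers
  C: rows 4-7 cols 3-4 -> outside (row miss)
  D: rows 4-6 cols 5-6 -> outside (row miss)
Count covering = 2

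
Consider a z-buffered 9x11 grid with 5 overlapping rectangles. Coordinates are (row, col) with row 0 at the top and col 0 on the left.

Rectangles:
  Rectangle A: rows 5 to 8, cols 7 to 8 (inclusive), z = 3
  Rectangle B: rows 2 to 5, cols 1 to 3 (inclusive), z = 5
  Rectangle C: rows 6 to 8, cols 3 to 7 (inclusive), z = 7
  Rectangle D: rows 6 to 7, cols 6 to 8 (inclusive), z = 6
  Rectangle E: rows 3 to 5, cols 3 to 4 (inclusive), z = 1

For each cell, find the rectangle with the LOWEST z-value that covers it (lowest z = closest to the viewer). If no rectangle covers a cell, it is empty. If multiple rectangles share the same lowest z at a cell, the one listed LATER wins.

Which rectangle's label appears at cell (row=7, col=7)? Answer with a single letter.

Answer: A

Derivation:
Check cell (7,7):
  A: rows 5-8 cols 7-8 z=3 -> covers; best now A (z=3)
  B: rows 2-5 cols 1-3 -> outside (row miss)
  C: rows 6-8 cols 3-7 z=7 -> covers; best now A (z=3)
  D: rows 6-7 cols 6-8 z=6 -> covers; best now A (z=3)
  E: rows 3-5 cols 3-4 -> outside (row miss)
Winner: A at z=3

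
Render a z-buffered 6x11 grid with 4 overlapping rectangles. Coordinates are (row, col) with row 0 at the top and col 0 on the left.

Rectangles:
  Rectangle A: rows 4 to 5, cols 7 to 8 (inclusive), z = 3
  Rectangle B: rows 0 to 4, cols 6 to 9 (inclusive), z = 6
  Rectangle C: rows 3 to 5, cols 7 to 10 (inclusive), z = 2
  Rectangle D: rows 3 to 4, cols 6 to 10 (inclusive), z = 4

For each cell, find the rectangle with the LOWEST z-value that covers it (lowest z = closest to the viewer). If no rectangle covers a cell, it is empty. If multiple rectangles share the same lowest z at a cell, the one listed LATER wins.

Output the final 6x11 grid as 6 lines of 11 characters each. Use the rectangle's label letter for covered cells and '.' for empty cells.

......BBBB.
......BBBB.
......BBBB.
......DCCCC
......DCCCC
.......CCCC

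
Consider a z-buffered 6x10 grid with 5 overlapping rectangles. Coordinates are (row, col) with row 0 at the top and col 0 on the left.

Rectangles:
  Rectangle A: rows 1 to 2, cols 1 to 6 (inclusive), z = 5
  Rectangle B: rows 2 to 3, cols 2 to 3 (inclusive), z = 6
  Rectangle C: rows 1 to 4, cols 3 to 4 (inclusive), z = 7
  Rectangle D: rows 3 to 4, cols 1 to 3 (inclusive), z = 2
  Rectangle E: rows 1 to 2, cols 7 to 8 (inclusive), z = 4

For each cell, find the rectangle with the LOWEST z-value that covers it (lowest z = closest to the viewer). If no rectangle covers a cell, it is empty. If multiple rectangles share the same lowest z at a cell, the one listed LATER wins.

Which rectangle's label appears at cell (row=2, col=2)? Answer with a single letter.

Answer: A

Derivation:
Check cell (2,2):
  A: rows 1-2 cols 1-6 z=5 -> covers; best now A (z=5)
  B: rows 2-3 cols 2-3 z=6 -> covers; best now A (z=5)
  C: rows 1-4 cols 3-4 -> outside (col miss)
  D: rows 3-4 cols 1-3 -> outside (row miss)
  E: rows 1-2 cols 7-8 -> outside (col miss)
Winner: A at z=5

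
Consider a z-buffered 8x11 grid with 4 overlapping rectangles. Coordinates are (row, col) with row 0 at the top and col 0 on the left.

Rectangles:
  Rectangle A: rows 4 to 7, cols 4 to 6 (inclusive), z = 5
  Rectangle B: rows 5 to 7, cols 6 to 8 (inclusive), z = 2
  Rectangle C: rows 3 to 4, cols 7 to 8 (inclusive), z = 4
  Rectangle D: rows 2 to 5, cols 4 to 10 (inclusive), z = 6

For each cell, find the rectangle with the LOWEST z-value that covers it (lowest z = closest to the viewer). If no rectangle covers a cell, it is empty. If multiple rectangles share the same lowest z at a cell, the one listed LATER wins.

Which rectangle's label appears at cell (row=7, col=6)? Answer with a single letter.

Answer: B

Derivation:
Check cell (7,6):
  A: rows 4-7 cols 4-6 z=5 -> covers; best now A (z=5)
  B: rows 5-7 cols 6-8 z=2 -> covers; best now B (z=2)
  C: rows 3-4 cols 7-8 -> outside (row miss)
  D: rows 2-5 cols 4-10 -> outside (row miss)
Winner: B at z=2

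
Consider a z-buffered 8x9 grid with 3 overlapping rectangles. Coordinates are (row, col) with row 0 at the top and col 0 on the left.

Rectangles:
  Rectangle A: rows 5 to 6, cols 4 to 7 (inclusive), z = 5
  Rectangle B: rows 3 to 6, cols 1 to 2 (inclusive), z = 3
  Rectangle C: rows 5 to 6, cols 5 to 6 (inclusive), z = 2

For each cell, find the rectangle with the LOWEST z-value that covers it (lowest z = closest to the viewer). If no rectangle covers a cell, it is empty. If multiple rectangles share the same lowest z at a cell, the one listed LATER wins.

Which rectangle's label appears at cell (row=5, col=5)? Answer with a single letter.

Check cell (5,5):
  A: rows 5-6 cols 4-7 z=5 -> covers; best now A (z=5)
  B: rows 3-6 cols 1-2 -> outside (col miss)
  C: rows 5-6 cols 5-6 z=2 -> covers; best now C (z=2)
Winner: C at z=2

Answer: C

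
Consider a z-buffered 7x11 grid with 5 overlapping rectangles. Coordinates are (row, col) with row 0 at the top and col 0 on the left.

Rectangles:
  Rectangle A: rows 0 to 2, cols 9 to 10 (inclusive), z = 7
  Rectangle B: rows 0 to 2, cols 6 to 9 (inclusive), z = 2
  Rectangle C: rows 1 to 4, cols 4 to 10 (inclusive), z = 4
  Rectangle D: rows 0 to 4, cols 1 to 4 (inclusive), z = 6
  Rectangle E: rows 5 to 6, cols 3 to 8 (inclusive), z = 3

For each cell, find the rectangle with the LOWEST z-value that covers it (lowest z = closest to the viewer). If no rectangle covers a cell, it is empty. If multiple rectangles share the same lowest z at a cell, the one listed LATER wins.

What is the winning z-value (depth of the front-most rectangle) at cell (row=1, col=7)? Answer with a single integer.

Check cell (1,7):
  A: rows 0-2 cols 9-10 -> outside (col miss)
  B: rows 0-2 cols 6-9 z=2 -> covers; best now B (z=2)
  C: rows 1-4 cols 4-10 z=4 -> covers; best now B (z=2)
  D: rows 0-4 cols 1-4 -> outside (col miss)
  E: rows 5-6 cols 3-8 -> outside (row miss)
Winner: B at z=2

Answer: 2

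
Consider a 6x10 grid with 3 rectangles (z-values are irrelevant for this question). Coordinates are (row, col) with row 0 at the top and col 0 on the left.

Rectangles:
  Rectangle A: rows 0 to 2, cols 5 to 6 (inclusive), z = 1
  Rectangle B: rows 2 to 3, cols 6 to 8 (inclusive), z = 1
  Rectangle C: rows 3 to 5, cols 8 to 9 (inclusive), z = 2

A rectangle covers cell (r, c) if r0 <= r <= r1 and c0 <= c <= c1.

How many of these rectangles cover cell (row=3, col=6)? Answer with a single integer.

Check cell (3,6):
  A: rows 0-2 cols 5-6 -> outside (row miss)
  B: rows 2-3 cols 6-8 -> covers
  C: rows 3-5 cols 8-9 -> outside (col miss)
Count covering = 1

Answer: 1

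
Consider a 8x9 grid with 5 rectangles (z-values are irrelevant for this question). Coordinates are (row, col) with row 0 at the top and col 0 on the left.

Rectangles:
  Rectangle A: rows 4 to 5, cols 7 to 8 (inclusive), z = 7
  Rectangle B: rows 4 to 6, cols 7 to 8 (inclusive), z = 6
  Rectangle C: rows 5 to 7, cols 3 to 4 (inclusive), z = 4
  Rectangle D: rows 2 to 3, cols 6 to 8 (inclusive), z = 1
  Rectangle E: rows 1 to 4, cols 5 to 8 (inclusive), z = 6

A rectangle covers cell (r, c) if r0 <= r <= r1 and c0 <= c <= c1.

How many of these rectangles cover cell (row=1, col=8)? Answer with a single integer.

Check cell (1,8):
  A: rows 4-5 cols 7-8 -> outside (row miss)
  B: rows 4-6 cols 7-8 -> outside (row miss)
  C: rows 5-7 cols 3-4 -> outside (row miss)
  D: rows 2-3 cols 6-8 -> outside (row miss)
  E: rows 1-4 cols 5-8 -> covers
Count covering = 1

Answer: 1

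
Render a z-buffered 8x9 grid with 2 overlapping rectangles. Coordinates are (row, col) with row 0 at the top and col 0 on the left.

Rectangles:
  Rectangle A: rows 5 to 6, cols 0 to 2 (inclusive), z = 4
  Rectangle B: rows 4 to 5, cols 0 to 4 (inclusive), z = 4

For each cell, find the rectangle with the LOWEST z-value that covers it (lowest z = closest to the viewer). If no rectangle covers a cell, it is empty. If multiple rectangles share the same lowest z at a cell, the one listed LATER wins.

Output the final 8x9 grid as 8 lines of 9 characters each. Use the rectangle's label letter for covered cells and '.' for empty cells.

.........
.........
.........
.........
BBBBB....
BBBBB....
AAA......
.........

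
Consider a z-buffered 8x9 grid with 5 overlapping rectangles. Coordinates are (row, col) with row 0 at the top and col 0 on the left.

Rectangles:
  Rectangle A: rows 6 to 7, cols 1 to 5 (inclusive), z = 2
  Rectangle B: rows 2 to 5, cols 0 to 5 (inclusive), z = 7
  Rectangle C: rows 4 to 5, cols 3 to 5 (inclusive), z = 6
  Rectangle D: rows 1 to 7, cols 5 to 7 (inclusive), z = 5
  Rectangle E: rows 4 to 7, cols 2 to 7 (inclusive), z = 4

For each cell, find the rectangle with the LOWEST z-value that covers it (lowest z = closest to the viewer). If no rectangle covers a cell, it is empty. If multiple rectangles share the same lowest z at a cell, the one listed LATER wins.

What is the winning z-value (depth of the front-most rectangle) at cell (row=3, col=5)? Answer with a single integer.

Answer: 5

Derivation:
Check cell (3,5):
  A: rows 6-7 cols 1-5 -> outside (row miss)
  B: rows 2-5 cols 0-5 z=7 -> covers; best now B (z=7)
  C: rows 4-5 cols 3-5 -> outside (row miss)
  D: rows 1-7 cols 5-7 z=5 -> covers; best now D (z=5)
  E: rows 4-7 cols 2-7 -> outside (row miss)
Winner: D at z=5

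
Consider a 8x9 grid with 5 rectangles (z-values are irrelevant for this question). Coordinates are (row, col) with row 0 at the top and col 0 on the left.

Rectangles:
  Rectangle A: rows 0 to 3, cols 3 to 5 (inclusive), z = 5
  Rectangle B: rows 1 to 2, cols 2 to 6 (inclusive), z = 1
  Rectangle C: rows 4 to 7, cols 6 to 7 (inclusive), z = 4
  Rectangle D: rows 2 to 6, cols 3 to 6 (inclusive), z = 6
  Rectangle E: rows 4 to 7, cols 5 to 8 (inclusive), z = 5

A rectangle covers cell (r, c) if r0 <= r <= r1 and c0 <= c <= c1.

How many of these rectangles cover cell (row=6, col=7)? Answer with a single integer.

Check cell (6,7):
  A: rows 0-3 cols 3-5 -> outside (row miss)
  B: rows 1-2 cols 2-6 -> outside (row miss)
  C: rows 4-7 cols 6-7 -> covers
  D: rows 2-6 cols 3-6 -> outside (col miss)
  E: rows 4-7 cols 5-8 -> covers
Count covering = 2

Answer: 2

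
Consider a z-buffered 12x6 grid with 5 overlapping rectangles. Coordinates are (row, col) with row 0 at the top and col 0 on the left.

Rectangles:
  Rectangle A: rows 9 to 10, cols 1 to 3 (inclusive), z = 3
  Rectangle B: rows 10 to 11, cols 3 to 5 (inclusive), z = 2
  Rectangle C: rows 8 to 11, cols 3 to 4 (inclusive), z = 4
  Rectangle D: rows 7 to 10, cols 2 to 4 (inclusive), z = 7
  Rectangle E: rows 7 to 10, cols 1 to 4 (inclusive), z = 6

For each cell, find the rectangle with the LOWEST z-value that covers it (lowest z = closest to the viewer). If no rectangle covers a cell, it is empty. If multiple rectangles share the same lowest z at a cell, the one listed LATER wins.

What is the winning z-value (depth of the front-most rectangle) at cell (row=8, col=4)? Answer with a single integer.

Answer: 4

Derivation:
Check cell (8,4):
  A: rows 9-10 cols 1-3 -> outside (row miss)
  B: rows 10-11 cols 3-5 -> outside (row miss)
  C: rows 8-11 cols 3-4 z=4 -> covers; best now C (z=4)
  D: rows 7-10 cols 2-4 z=7 -> covers; best now C (z=4)
  E: rows 7-10 cols 1-4 z=6 -> covers; best now C (z=4)
Winner: C at z=4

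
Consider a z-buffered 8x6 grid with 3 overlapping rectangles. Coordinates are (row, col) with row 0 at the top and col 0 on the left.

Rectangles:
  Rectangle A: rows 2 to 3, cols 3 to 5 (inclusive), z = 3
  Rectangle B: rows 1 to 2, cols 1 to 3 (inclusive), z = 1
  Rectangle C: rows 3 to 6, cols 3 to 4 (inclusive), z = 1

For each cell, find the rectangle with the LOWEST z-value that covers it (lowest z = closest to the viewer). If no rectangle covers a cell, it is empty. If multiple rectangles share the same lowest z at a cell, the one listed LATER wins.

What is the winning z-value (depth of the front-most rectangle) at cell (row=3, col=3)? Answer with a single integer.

Check cell (3,3):
  A: rows 2-3 cols 3-5 z=3 -> covers; best now A (z=3)
  B: rows 1-2 cols 1-3 -> outside (row miss)
  C: rows 3-6 cols 3-4 z=1 -> covers; best now C (z=1)
Winner: C at z=1

Answer: 1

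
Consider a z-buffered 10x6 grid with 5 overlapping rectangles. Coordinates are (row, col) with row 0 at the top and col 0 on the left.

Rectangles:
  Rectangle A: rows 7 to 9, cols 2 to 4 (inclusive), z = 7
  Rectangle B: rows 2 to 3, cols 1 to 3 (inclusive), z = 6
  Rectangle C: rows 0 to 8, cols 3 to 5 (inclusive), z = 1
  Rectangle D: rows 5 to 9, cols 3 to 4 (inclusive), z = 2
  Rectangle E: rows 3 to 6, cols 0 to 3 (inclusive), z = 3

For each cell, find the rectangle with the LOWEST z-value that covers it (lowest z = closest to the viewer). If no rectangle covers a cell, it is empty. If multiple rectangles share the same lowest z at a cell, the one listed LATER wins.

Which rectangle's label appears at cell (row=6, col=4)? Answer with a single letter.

Check cell (6,4):
  A: rows 7-9 cols 2-4 -> outside (row miss)
  B: rows 2-3 cols 1-3 -> outside (row miss)
  C: rows 0-8 cols 3-5 z=1 -> covers; best now C (z=1)
  D: rows 5-9 cols 3-4 z=2 -> covers; best now C (z=1)
  E: rows 3-6 cols 0-3 -> outside (col miss)
Winner: C at z=1

Answer: C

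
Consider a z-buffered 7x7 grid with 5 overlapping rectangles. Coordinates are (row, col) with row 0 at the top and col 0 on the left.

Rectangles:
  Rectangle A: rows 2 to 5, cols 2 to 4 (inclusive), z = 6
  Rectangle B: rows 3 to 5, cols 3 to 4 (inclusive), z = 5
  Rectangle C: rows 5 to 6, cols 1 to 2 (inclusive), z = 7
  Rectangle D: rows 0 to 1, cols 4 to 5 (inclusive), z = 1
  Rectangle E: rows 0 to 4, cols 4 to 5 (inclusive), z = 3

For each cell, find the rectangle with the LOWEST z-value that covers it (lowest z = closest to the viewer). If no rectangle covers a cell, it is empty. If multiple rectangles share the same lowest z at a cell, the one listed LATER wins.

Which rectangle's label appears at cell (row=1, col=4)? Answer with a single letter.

Answer: D

Derivation:
Check cell (1,4):
  A: rows 2-5 cols 2-4 -> outside (row miss)
  B: rows 3-5 cols 3-4 -> outside (row miss)
  C: rows 5-6 cols 1-2 -> outside (row miss)
  D: rows 0-1 cols 4-5 z=1 -> covers; best now D (z=1)
  E: rows 0-4 cols 4-5 z=3 -> covers; best now D (z=1)
Winner: D at z=1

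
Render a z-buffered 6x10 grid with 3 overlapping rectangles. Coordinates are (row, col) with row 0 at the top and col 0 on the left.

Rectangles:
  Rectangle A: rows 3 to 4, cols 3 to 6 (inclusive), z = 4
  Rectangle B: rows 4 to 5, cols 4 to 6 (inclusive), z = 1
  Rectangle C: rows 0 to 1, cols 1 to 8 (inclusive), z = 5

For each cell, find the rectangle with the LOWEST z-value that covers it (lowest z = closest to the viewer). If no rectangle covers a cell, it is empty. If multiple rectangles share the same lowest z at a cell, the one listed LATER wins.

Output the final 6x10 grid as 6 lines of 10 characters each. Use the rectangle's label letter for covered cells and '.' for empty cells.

.CCCCCCCC.
.CCCCCCCC.
..........
...AAAA...
...ABBB...
....BBB...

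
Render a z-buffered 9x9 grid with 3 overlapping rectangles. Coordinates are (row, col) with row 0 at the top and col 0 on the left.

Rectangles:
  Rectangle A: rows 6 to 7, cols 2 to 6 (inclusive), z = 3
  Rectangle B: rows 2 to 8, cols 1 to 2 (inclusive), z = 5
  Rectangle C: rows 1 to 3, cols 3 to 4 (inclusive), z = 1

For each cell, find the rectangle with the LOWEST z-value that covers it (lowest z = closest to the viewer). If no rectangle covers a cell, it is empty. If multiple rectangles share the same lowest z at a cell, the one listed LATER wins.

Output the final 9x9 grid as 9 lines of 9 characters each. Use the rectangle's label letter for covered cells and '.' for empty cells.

.........
...CC....
.BBCC....
.BBCC....
.BB......
.BB......
.BAAAAA..
.BAAAAA..
.BB......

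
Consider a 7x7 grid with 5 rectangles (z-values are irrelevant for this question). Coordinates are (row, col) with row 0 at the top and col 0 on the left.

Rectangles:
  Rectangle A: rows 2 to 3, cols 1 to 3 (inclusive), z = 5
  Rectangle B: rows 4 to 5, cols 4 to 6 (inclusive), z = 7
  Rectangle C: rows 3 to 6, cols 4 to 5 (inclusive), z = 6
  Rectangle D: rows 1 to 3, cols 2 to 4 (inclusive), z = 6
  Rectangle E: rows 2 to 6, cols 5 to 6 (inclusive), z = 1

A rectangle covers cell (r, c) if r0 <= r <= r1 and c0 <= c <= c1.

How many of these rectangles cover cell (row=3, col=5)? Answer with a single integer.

Answer: 2

Derivation:
Check cell (3,5):
  A: rows 2-3 cols 1-3 -> outside (col miss)
  B: rows 4-5 cols 4-6 -> outside (row miss)
  C: rows 3-6 cols 4-5 -> covers
  D: rows 1-3 cols 2-4 -> outside (col miss)
  E: rows 2-6 cols 5-6 -> covers
Count covering = 2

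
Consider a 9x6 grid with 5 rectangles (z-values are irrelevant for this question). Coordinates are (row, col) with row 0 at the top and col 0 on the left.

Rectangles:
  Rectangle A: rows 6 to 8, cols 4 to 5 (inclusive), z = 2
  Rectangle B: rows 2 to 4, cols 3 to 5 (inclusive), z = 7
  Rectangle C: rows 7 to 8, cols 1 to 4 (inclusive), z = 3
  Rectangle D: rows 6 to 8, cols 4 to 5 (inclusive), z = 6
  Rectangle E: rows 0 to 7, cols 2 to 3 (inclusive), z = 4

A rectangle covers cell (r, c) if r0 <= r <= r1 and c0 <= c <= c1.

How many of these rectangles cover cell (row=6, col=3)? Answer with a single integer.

Check cell (6,3):
  A: rows 6-8 cols 4-5 -> outside (col miss)
  B: rows 2-4 cols 3-5 -> outside (row miss)
  C: rows 7-8 cols 1-4 -> outside (row miss)
  D: rows 6-8 cols 4-5 -> outside (col miss)
  E: rows 0-7 cols 2-3 -> covers
Count covering = 1

Answer: 1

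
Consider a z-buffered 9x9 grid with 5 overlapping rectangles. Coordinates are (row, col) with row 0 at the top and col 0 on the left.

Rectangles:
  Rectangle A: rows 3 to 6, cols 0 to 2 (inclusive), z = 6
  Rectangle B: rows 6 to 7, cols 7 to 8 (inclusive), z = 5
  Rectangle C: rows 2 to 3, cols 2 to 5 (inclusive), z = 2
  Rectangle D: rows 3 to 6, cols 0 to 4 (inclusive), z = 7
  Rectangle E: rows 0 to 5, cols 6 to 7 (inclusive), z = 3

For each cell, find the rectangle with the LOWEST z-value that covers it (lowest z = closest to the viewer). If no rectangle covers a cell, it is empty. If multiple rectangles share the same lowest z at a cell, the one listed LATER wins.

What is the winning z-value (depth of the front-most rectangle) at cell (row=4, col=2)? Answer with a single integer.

Check cell (4,2):
  A: rows 3-6 cols 0-2 z=6 -> covers; best now A (z=6)
  B: rows 6-7 cols 7-8 -> outside (row miss)
  C: rows 2-3 cols 2-5 -> outside (row miss)
  D: rows 3-6 cols 0-4 z=7 -> covers; best now A (z=6)
  E: rows 0-5 cols 6-7 -> outside (col miss)
Winner: A at z=6

Answer: 6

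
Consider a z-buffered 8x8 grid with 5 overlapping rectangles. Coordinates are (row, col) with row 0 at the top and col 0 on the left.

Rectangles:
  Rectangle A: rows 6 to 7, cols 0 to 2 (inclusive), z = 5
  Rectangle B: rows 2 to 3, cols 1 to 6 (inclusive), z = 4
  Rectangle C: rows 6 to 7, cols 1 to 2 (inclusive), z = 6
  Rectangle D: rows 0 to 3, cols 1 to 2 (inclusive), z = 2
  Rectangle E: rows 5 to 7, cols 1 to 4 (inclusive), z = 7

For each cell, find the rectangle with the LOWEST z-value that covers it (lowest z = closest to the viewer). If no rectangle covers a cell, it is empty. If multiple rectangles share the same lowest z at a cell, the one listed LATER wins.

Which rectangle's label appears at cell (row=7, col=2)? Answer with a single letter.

Check cell (7,2):
  A: rows 6-7 cols 0-2 z=5 -> covers; best now A (z=5)
  B: rows 2-3 cols 1-6 -> outside (row miss)
  C: rows 6-7 cols 1-2 z=6 -> covers; best now A (z=5)
  D: rows 0-3 cols 1-2 -> outside (row miss)
  E: rows 5-7 cols 1-4 z=7 -> covers; best now A (z=5)
Winner: A at z=5

Answer: A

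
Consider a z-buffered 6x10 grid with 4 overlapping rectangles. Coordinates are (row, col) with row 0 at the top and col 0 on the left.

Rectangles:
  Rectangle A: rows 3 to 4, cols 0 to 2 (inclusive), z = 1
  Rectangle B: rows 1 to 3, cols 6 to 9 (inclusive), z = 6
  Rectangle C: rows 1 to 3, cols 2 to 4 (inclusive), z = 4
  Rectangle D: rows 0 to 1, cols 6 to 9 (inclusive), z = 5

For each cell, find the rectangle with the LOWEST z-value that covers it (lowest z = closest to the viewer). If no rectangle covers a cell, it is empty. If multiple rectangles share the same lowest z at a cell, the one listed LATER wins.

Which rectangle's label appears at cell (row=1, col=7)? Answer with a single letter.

Check cell (1,7):
  A: rows 3-4 cols 0-2 -> outside (row miss)
  B: rows 1-3 cols 6-9 z=6 -> covers; best now B (z=6)
  C: rows 1-3 cols 2-4 -> outside (col miss)
  D: rows 0-1 cols 6-9 z=5 -> covers; best now D (z=5)
Winner: D at z=5

Answer: D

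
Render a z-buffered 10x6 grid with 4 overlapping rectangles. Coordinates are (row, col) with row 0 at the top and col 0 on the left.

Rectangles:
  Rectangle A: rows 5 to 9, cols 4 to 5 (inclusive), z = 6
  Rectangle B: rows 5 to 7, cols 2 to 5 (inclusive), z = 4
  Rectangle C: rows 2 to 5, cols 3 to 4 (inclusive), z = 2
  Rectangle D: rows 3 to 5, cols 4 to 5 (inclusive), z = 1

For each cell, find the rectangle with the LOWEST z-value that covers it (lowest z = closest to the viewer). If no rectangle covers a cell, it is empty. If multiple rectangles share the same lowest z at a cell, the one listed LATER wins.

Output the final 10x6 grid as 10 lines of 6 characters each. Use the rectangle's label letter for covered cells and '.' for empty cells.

......
......
...CC.
...CDD
...CDD
..BCDD
..BBBB
..BBBB
....AA
....AA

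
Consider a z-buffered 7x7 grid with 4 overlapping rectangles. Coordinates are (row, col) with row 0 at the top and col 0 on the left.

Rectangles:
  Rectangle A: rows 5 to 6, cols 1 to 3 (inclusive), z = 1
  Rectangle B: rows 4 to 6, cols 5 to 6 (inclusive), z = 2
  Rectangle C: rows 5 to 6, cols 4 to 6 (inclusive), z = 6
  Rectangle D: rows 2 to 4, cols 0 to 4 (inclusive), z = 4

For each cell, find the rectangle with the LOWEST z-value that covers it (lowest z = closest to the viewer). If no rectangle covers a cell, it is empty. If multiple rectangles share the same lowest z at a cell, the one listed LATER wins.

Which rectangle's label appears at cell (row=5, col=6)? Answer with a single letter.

Check cell (5,6):
  A: rows 5-6 cols 1-3 -> outside (col miss)
  B: rows 4-6 cols 5-6 z=2 -> covers; best now B (z=2)
  C: rows 5-6 cols 4-6 z=6 -> covers; best now B (z=2)
  D: rows 2-4 cols 0-4 -> outside (row miss)
Winner: B at z=2

Answer: B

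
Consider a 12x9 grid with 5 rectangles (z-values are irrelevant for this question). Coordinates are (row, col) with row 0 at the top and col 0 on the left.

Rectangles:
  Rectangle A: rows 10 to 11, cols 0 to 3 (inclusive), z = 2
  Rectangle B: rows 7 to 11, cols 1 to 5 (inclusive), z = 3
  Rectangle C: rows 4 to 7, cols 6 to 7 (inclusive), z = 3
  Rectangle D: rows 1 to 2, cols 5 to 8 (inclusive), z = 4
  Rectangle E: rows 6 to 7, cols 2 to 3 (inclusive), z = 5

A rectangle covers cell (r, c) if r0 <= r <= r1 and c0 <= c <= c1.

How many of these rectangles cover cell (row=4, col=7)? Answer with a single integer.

Answer: 1

Derivation:
Check cell (4,7):
  A: rows 10-11 cols 0-3 -> outside (row miss)
  B: rows 7-11 cols 1-5 -> outside (row miss)
  C: rows 4-7 cols 6-7 -> covers
  D: rows 1-2 cols 5-8 -> outside (row miss)
  E: rows 6-7 cols 2-3 -> outside (row miss)
Count covering = 1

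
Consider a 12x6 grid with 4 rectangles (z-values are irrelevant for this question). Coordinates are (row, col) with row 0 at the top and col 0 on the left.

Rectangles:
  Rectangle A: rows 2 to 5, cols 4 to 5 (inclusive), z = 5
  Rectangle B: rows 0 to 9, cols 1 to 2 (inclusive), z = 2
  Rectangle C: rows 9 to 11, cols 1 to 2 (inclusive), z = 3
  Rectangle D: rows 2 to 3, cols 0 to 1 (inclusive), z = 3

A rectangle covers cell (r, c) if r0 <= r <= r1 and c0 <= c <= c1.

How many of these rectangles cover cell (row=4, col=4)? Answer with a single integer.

Answer: 1

Derivation:
Check cell (4,4):
  A: rows 2-5 cols 4-5 -> covers
  B: rows 0-9 cols 1-2 -> outside (col miss)
  C: rows 9-11 cols 1-2 -> outside (row miss)
  D: rows 2-3 cols 0-1 -> outside (row miss)
Count covering = 1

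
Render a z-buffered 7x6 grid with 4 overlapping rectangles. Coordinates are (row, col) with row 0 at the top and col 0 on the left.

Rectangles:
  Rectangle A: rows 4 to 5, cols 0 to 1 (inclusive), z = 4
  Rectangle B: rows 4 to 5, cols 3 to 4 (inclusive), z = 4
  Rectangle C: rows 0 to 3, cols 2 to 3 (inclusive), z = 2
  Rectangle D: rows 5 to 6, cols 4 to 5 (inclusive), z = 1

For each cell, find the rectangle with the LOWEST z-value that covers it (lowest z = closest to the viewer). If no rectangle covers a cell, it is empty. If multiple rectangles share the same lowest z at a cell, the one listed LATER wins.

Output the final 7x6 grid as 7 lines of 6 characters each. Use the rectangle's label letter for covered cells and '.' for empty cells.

..CC..
..CC..
..CC..
..CC..
AA.BB.
AA.BDD
....DD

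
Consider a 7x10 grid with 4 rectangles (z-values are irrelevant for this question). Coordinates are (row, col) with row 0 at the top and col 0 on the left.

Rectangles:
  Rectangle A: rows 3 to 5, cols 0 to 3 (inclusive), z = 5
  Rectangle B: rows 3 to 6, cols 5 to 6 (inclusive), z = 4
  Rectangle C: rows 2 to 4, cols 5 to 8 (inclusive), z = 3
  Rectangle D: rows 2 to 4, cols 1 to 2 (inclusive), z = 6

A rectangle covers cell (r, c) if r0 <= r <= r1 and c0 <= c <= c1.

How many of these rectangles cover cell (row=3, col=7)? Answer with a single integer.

Check cell (3,7):
  A: rows 3-5 cols 0-3 -> outside (col miss)
  B: rows 3-6 cols 5-6 -> outside (col miss)
  C: rows 2-4 cols 5-8 -> covers
  D: rows 2-4 cols 1-2 -> outside (col miss)
Count covering = 1

Answer: 1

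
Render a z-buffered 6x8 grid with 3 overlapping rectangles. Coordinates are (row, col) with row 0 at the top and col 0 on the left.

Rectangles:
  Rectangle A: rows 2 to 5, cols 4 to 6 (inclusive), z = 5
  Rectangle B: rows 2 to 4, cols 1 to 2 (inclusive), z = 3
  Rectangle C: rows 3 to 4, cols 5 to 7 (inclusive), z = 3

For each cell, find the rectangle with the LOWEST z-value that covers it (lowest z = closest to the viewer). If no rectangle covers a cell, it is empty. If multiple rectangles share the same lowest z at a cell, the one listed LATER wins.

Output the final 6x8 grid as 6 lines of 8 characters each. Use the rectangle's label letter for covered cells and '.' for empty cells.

........
........
.BB.AAA.
.BB.ACCC
.BB.ACCC
....AAA.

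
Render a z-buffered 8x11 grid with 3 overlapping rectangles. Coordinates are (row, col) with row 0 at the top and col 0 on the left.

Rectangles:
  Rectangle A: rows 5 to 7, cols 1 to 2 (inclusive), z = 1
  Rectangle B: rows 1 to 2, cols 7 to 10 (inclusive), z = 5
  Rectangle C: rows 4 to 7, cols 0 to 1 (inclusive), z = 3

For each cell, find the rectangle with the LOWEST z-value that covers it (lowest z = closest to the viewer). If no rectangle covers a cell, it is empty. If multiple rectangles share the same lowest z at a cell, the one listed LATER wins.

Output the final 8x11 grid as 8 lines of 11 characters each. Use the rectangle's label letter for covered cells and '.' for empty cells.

...........
.......BBBB
.......BBBB
...........
CC.........
CAA........
CAA........
CAA........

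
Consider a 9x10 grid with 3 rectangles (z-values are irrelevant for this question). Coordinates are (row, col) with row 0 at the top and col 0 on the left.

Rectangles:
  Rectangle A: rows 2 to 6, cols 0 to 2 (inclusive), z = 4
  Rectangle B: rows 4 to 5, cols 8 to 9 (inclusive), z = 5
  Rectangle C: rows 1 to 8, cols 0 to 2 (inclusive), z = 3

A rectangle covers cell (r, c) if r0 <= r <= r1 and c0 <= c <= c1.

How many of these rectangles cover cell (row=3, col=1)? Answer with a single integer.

Answer: 2

Derivation:
Check cell (3,1):
  A: rows 2-6 cols 0-2 -> covers
  B: rows 4-5 cols 8-9 -> outside (row miss)
  C: rows 1-8 cols 0-2 -> covers
Count covering = 2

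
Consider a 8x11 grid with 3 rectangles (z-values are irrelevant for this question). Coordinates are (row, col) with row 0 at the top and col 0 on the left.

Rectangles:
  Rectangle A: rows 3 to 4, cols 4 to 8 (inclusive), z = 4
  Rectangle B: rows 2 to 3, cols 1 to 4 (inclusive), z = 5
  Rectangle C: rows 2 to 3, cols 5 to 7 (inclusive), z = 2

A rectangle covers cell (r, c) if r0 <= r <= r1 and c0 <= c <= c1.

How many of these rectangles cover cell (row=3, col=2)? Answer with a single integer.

Answer: 1

Derivation:
Check cell (3,2):
  A: rows 3-4 cols 4-8 -> outside (col miss)
  B: rows 2-3 cols 1-4 -> covers
  C: rows 2-3 cols 5-7 -> outside (col miss)
Count covering = 1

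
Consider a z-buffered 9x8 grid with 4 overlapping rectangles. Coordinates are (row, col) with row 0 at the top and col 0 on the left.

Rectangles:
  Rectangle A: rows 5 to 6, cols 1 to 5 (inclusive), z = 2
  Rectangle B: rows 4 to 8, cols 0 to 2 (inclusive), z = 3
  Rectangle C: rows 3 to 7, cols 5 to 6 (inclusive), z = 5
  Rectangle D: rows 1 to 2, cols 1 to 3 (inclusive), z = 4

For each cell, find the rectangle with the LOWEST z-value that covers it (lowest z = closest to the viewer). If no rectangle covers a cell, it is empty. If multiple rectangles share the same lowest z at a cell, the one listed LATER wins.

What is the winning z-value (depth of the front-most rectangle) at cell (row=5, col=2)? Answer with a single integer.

Check cell (5,2):
  A: rows 5-6 cols 1-5 z=2 -> covers; best now A (z=2)
  B: rows 4-8 cols 0-2 z=3 -> covers; best now A (z=2)
  C: rows 3-7 cols 5-6 -> outside (col miss)
  D: rows 1-2 cols 1-3 -> outside (row miss)
Winner: A at z=2

Answer: 2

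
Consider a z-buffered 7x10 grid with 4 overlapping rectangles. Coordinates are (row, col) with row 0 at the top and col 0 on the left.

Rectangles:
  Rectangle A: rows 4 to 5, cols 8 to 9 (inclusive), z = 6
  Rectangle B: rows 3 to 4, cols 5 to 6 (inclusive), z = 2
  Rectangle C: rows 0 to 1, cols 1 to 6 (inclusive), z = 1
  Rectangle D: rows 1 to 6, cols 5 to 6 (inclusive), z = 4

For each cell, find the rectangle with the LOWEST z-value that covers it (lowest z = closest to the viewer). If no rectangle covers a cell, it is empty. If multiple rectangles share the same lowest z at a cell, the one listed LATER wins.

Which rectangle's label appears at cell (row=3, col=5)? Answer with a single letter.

Answer: B

Derivation:
Check cell (3,5):
  A: rows 4-5 cols 8-9 -> outside (row miss)
  B: rows 3-4 cols 5-6 z=2 -> covers; best now B (z=2)
  C: rows 0-1 cols 1-6 -> outside (row miss)
  D: rows 1-6 cols 5-6 z=4 -> covers; best now B (z=2)
Winner: B at z=2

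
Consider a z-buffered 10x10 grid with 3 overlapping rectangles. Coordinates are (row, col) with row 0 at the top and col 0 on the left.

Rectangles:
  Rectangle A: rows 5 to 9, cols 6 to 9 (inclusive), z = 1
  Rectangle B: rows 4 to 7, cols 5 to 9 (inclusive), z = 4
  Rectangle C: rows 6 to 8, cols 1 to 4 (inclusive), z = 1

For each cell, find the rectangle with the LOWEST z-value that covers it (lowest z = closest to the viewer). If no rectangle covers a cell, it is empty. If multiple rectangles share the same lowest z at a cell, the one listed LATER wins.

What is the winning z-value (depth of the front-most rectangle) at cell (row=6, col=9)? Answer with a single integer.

Check cell (6,9):
  A: rows 5-9 cols 6-9 z=1 -> covers; best now A (z=1)
  B: rows 4-7 cols 5-9 z=4 -> covers; best now A (z=1)
  C: rows 6-8 cols 1-4 -> outside (col miss)
Winner: A at z=1

Answer: 1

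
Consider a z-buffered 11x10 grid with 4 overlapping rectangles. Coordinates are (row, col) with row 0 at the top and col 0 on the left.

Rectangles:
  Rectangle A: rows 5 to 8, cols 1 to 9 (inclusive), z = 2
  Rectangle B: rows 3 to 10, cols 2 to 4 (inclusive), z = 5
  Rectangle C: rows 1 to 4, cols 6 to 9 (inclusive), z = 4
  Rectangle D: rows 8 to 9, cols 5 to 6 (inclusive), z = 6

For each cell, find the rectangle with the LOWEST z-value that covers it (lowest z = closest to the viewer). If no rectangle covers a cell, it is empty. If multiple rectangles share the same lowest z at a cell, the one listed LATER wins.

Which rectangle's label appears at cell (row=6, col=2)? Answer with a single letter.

Answer: A

Derivation:
Check cell (6,2):
  A: rows 5-8 cols 1-9 z=2 -> covers; best now A (z=2)
  B: rows 3-10 cols 2-4 z=5 -> covers; best now A (z=2)
  C: rows 1-4 cols 6-9 -> outside (row miss)
  D: rows 8-9 cols 5-6 -> outside (row miss)
Winner: A at z=2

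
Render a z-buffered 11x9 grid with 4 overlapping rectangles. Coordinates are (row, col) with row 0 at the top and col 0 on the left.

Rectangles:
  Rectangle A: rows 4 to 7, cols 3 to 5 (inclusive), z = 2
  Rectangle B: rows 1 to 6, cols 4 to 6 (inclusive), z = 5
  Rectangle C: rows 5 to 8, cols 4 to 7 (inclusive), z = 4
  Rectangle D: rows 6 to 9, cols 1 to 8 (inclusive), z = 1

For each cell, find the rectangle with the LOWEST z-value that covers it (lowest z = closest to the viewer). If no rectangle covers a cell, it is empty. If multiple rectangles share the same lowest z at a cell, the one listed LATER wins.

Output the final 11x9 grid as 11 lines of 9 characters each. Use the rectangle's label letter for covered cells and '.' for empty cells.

.........
....BBB..
....BBB..
....BBB..
...AAAB..
...AAACC.
.DDDDDDDD
.DDDDDDDD
.DDDDDDDD
.DDDDDDDD
.........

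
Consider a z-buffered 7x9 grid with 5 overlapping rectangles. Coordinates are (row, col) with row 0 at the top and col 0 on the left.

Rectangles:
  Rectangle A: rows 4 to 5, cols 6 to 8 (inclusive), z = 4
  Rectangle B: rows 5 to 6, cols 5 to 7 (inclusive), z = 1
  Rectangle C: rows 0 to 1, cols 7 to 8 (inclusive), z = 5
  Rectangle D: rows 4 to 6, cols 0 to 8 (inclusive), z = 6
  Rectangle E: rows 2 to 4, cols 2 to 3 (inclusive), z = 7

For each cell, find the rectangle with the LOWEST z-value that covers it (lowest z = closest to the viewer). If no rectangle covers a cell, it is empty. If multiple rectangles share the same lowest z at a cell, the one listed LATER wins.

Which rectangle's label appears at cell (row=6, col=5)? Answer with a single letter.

Check cell (6,5):
  A: rows 4-5 cols 6-8 -> outside (row miss)
  B: rows 5-6 cols 5-7 z=1 -> covers; best now B (z=1)
  C: rows 0-1 cols 7-8 -> outside (row miss)
  D: rows 4-6 cols 0-8 z=6 -> covers; best now B (z=1)
  E: rows 2-4 cols 2-3 -> outside (row miss)
Winner: B at z=1

Answer: B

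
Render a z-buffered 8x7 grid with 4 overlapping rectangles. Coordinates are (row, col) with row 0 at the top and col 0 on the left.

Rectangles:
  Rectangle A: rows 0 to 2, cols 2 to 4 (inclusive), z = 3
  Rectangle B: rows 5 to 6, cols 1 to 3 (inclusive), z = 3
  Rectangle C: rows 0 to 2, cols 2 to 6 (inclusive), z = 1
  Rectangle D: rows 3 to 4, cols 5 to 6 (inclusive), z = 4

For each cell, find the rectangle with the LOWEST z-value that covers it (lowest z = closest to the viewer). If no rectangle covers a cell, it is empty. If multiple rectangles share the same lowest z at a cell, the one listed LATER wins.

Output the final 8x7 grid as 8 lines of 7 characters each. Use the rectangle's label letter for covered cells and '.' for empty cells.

..CCCCC
..CCCCC
..CCCCC
.....DD
.....DD
.BBB...
.BBB...
.......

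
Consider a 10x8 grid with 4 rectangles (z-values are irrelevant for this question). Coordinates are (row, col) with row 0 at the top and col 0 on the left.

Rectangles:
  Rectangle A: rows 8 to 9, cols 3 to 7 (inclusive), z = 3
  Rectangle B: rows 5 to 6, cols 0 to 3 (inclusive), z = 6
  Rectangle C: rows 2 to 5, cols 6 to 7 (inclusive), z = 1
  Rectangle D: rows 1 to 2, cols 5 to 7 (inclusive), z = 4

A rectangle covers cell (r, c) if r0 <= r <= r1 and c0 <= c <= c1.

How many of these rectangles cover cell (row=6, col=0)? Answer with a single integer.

Check cell (6,0):
  A: rows 8-9 cols 3-7 -> outside (row miss)
  B: rows 5-6 cols 0-3 -> covers
  C: rows 2-5 cols 6-7 -> outside (row miss)
  D: rows 1-2 cols 5-7 -> outside (row miss)
Count covering = 1

Answer: 1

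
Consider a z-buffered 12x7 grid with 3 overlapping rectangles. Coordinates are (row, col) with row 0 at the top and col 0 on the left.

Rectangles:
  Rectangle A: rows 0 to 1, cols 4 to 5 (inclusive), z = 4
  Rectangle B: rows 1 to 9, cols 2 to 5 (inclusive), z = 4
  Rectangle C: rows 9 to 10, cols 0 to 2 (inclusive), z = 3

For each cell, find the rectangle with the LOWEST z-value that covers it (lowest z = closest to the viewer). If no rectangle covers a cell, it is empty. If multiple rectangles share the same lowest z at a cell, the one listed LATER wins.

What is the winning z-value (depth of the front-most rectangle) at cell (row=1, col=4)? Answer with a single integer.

Check cell (1,4):
  A: rows 0-1 cols 4-5 z=4 -> covers; best now A (z=4)
  B: rows 1-9 cols 2-5 z=4 -> covers; best now B (z=4)
  C: rows 9-10 cols 0-2 -> outside (row miss)
Winner: B at z=4

Answer: 4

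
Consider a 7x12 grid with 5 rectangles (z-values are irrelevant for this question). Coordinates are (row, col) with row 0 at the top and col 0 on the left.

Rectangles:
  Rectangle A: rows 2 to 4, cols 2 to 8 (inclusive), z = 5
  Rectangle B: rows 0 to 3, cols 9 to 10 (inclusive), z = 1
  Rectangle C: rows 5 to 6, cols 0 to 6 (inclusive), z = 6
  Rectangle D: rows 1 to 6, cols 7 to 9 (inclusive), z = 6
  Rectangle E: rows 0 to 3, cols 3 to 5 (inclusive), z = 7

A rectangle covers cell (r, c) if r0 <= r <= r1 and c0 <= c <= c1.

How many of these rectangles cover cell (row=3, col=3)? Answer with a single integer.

Answer: 2

Derivation:
Check cell (3,3):
  A: rows 2-4 cols 2-8 -> covers
  B: rows 0-3 cols 9-10 -> outside (col miss)
  C: rows 5-6 cols 0-6 -> outside (row miss)
  D: rows 1-6 cols 7-9 -> outside (col miss)
  E: rows 0-3 cols 3-5 -> covers
Count covering = 2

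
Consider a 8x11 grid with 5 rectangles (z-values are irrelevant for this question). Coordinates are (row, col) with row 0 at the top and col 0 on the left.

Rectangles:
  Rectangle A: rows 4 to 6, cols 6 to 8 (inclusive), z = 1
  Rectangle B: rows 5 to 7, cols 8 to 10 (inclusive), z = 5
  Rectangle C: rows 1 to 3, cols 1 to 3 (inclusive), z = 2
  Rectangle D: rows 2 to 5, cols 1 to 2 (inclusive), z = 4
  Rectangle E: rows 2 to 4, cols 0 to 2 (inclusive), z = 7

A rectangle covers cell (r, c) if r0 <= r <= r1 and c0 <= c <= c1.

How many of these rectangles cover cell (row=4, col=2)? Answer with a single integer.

Check cell (4,2):
  A: rows 4-6 cols 6-8 -> outside (col miss)
  B: rows 5-7 cols 8-10 -> outside (row miss)
  C: rows 1-3 cols 1-3 -> outside (row miss)
  D: rows 2-5 cols 1-2 -> covers
  E: rows 2-4 cols 0-2 -> covers
Count covering = 2

Answer: 2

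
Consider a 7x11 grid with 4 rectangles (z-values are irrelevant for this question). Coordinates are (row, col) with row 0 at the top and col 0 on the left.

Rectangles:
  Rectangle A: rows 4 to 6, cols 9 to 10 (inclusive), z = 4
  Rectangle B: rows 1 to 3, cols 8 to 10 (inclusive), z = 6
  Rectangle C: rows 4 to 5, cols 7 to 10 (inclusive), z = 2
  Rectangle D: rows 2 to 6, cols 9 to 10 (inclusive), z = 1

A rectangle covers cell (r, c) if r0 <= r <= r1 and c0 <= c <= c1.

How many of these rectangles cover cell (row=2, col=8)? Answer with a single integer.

Answer: 1

Derivation:
Check cell (2,8):
  A: rows 4-6 cols 9-10 -> outside (row miss)
  B: rows 1-3 cols 8-10 -> covers
  C: rows 4-5 cols 7-10 -> outside (row miss)
  D: rows 2-6 cols 9-10 -> outside (col miss)
Count covering = 1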